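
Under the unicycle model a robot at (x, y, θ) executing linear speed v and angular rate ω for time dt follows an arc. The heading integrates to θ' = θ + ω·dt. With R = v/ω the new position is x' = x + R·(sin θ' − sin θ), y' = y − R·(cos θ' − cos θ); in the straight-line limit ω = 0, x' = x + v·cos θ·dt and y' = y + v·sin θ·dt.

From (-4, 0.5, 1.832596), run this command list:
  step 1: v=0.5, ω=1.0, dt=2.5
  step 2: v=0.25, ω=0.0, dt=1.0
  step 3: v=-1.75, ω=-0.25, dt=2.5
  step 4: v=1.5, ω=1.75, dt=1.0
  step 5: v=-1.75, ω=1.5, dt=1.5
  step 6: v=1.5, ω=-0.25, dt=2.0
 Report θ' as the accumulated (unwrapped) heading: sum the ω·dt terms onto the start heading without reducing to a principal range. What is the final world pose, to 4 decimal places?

(-3.3284, 4.4500, 7.2076)

step 1: θ'=4.3326 (R=0.5000) → pose (-4.9473, 0.5560, 4.3326)
step 2: θ'=4.3326 (straight) → pose (-5.0400, 0.3238, 4.3326)
step 3: θ'=3.7076 (R=7.0000) → pose (-2.2927, 3.6370, 3.7076)
step 4: θ'=5.4576 (R=0.8571) → pose (-2.4630, 2.3323, 5.4576)
step 5: θ'=7.7076 (R=-1.1667) → pose (-4.4746, 1.7113, 7.7076)
step 6: θ'=7.2076 (R=-6.0000) → pose (-3.3284, 4.4500, 7.2076)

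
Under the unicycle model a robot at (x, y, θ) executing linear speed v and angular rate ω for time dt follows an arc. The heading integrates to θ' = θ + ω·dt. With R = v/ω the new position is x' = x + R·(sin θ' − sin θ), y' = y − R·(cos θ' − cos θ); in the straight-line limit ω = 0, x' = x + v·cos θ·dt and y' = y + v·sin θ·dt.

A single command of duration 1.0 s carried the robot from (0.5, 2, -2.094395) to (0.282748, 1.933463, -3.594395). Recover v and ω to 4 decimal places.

Δθ = -3.594395 − -2.094395 = -1.500000
ω = Δθ/dt = -1.500000/1.0 = -1.5000
R = Δx/(sin θ' − sin θ) = -0.1667
v = R·ω = -0.1667·-1.5000 = 0.2500

v = 0.2500, ω = -1.5000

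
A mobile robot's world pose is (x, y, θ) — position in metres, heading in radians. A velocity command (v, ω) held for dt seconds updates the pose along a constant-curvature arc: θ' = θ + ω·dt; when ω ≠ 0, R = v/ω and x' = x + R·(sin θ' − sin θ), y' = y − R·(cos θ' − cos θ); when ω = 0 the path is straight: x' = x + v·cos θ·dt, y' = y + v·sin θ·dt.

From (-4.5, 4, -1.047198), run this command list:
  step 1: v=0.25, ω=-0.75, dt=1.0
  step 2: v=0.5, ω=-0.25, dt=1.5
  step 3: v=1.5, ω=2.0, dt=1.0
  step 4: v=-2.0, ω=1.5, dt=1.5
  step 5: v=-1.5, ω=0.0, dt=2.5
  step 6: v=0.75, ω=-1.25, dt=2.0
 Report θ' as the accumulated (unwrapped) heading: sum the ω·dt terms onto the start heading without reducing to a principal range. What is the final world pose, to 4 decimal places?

step 1: θ'=-1.7972 (R=-0.3333) → pose (-4.4638, 3.7585, -1.7972)
step 2: θ'=-2.1722 (R=-2.0000) → pose (-4.7637, 3.0759, -2.1722)
step 3: θ'=-0.1722 (R=0.7500) → pose (-4.2738, 1.9126, -0.1722)
step 4: θ'=2.0778 (R=-1.3333) → pose (-5.6679, -0.0484, 2.0778)
step 5: θ'=2.0778 (straight) → pose (-3.8470, -3.3267, 2.0778)
step 6: θ'=-0.4222 (R=-0.6000) → pose (-3.0767, -2.4880, -0.4222)

(-3.0767, -2.4880, -0.4222)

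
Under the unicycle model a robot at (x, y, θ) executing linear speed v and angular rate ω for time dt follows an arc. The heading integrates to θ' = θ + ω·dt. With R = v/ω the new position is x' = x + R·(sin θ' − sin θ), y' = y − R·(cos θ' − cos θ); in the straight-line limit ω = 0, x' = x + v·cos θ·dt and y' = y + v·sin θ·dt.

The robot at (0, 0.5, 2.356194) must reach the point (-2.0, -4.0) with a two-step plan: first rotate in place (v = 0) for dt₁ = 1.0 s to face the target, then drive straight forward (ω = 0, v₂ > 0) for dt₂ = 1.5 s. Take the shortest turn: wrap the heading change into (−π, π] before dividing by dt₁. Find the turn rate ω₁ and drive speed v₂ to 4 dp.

heading to target = atan2(-4−0.5, -2−0) = -1.9890
Δθ = wrap(-1.9890 − 2.3562) = 1.9380; ω₁ = Δθ/dt₁ = 1.9380
distance = √((-2−0)² + (-4−0.5)²) = 4.9244; v₂ = distance/dt₂ = 3.2830

ω₁ = 1.9380, v₂ = 3.2830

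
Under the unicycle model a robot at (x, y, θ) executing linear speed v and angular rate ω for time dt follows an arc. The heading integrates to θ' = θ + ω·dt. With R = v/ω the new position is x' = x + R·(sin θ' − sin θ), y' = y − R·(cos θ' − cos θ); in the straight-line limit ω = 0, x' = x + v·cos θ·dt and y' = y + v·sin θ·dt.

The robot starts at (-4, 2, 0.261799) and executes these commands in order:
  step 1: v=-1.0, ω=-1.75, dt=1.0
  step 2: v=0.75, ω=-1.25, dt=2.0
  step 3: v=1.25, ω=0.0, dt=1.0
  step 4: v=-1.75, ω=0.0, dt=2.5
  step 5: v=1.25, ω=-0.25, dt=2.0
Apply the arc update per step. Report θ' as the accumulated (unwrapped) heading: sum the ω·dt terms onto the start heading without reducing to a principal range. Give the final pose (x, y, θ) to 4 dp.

step 1: θ'=-1.4882 (R=0.5714) → pose (-4.7174, 2.5048, -1.4882)
step 2: θ'=-3.9882 (R=-0.6000) → pose (-5.7648, 2.0578, -3.9882)
step 3: θ'=-3.9882 (straight) → pose (-6.5929, 2.9941, -3.9882)
step 4: θ'=-3.9882 (straight) → pose (-3.6944, -0.2829, -3.9882)
step 5: θ'=-4.4882 (R=-5.0000) → pose (-4.8240, 1.9181, -4.4882)

(-4.8240, 1.9181, -4.4882)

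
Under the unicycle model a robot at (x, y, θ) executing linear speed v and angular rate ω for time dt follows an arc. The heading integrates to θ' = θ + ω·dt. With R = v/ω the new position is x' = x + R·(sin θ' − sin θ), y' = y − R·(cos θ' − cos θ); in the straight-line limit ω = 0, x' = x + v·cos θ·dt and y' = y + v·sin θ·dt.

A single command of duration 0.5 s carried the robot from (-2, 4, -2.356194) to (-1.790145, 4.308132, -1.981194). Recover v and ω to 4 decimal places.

Δθ = -1.981194 − -2.356194 = 0.375000
ω = Δθ/dt = 0.375000/0.5 = 0.7500
R = −Δy/(cos θ' − cos θ) = -1.0000
v = R·ω = -1.0000·0.7500 = -0.7500

v = -0.7500, ω = 0.7500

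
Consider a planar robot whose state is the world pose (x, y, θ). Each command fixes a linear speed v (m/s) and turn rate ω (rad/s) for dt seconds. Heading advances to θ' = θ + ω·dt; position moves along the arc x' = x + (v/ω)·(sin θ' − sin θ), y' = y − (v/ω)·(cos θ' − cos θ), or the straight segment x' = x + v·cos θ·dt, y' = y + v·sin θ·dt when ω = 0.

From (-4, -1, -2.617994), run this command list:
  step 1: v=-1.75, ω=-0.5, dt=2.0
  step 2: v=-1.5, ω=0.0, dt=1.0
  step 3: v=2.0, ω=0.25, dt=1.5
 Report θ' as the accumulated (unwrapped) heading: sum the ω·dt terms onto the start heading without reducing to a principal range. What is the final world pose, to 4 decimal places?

step 1: θ'=-3.6180 (R=3.5000) → pose (-0.6450, -0.9208, -3.6180)
step 2: θ'=-3.6180 (straight) → pose (0.6880, -1.6087, -3.6180)
step 3: θ'=-3.2430 (R=8.0000) → pose (-2.1708, -0.7590, -3.2430)

(-2.1708, -0.7590, -3.2430)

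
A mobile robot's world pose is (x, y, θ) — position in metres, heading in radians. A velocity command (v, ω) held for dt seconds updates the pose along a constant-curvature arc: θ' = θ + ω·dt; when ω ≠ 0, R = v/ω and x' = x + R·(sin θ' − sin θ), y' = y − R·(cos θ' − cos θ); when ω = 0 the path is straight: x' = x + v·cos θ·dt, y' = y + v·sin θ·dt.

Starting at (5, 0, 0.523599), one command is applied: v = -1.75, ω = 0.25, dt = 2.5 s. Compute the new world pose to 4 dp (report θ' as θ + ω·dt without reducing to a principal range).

θ' = 0.5236 + 0.25·2.5 = 1.1486
R = v/ω = -1.75/0.25 = -7.0000
x' = 5 + -7.0000·(sin 1.1486 − sin 0.5236) = 2.1147
y' = 0 − -7.0000·(cos 1.1486 − cos 0.5236) = -3.1938

(2.1147, -3.1938, 1.1486)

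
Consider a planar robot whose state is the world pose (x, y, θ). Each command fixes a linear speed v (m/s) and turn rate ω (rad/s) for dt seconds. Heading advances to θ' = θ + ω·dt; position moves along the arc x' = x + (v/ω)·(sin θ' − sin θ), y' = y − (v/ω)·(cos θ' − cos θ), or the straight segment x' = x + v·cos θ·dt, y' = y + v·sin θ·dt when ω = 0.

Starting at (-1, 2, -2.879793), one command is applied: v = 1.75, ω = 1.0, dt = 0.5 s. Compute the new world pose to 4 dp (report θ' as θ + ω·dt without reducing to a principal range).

θ' = -2.8798 + 1.0·0.5 = -2.3798
R = v/ω = 1.75/1.0 = 1.7500
x' = -1 + 1.7500·(sin -2.3798 − sin -2.8798) = -1.7550
y' = 2 − 1.7500·(cos -2.3798 − cos -2.8798) = 1.5759

(-1.7550, 1.5759, -2.3798)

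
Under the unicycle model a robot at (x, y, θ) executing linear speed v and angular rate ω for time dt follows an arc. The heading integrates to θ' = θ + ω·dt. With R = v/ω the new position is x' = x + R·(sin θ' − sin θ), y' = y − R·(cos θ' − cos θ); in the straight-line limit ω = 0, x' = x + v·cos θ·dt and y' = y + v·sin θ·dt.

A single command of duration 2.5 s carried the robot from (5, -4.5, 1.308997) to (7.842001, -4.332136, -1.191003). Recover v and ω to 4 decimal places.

v = 1.5000, ω = -1.0000

Δθ = -1.191003 − 1.308997 = -2.500000
ω = Δθ/dt = -2.500000/2.5 = -1.0000
R = Δx/(sin θ' − sin θ) = -1.5000
v = R·ω = -1.5000·-1.0000 = 1.5000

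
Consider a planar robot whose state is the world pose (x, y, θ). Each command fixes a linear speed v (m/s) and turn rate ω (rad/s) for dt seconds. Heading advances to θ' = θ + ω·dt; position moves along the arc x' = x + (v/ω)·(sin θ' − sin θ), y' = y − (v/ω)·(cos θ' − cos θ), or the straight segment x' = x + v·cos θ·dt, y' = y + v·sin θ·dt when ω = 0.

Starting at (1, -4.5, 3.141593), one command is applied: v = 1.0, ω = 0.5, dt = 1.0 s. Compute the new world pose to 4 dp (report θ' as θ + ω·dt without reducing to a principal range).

θ' = 3.1416 + 0.5·1.0 = 3.6416
R = v/ω = 1.0/0.5 = 2.0000
x' = 1 + 2.0000·(sin 3.6416 − sin 3.1416) = 0.0411
y' = -4.5 − 2.0000·(cos 3.6416 − cos 3.1416) = -4.7448

(0.0411, -4.7448, 3.6416)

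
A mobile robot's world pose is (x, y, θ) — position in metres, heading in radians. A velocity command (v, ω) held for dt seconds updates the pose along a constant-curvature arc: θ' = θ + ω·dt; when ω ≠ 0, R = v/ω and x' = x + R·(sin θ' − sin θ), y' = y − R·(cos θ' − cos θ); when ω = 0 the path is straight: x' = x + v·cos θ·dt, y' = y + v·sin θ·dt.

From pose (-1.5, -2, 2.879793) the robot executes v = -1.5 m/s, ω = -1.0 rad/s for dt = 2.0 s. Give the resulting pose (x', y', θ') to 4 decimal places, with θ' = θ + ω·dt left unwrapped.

θ' = 2.8798 + -1.0·2.0 = 0.8798
R = v/ω = -1.5/-1.0 = 1.5000
x' = -1.5 + 1.5000·(sin 0.8798 − sin 2.8798) = -0.7323
y' = -2 − 1.5000·(cos 0.8798 − cos 2.8798) = -4.4049

(-0.7323, -4.4049, 0.8798)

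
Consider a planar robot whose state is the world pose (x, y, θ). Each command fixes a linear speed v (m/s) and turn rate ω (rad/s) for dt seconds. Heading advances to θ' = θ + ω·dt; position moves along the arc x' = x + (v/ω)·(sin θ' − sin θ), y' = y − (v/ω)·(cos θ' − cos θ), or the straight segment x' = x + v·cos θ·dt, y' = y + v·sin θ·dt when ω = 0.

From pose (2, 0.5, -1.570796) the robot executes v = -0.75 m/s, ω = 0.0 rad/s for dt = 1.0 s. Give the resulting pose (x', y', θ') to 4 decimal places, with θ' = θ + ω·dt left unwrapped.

(2.0000, 1.2500, -1.5708)

θ' = -1.5708 + 0.0·1.0 = -1.5708
ω = 0 → straight: x' = 2 + -0.75·cos(-1.5708)·1.0 = 2.0000
y' = 0.5 + -0.75·sin(-1.5708)·1.0 = 1.2500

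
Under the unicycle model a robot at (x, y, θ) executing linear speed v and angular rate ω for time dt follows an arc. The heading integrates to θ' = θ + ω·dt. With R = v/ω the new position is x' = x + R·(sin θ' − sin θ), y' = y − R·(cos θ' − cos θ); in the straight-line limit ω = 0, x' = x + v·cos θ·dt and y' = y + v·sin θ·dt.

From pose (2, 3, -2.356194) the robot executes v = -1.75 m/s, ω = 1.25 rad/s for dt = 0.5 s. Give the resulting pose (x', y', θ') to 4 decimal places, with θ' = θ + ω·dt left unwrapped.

(2.3921, 3.7664, -1.7312)

θ' = -2.3562 + 1.25·0.5 = -1.7312
R = v/ω = -1.75/1.25 = -1.4000
x' = 2 + -1.4000·(sin -1.7312 − sin -2.3562) = 2.3921
y' = 3 − -1.4000·(cos -1.7312 − cos -2.3562) = 3.7664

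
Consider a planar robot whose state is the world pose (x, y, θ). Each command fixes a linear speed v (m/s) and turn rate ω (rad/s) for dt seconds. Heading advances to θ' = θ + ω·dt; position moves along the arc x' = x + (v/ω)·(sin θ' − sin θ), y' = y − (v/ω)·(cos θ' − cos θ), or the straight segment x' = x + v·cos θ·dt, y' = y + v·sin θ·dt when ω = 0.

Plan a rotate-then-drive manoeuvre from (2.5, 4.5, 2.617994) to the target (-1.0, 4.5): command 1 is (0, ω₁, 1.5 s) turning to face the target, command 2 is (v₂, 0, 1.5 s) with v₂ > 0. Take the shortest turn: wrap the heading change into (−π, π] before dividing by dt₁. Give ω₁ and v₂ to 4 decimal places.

ω₁ = 0.3491, v₂ = 2.3333

heading to target = atan2(4.5−4.5, -1−2.5) = 3.1416
Δθ = wrap(3.1416 − 2.6180) = 0.5236; ω₁ = Δθ/dt₁ = 0.3491
distance = √((-1−2.5)² + (4.5−4.5)²) = 3.5000; v₂ = distance/dt₂ = 2.3333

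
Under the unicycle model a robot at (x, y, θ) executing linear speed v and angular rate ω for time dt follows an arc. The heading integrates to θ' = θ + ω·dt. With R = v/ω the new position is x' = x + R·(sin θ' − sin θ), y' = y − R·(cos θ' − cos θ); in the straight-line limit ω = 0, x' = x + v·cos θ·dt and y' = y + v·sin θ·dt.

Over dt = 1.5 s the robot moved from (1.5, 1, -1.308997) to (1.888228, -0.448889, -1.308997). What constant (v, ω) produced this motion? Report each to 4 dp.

Δθ = -1.308997 − -1.308997 = 0.000000
ω = Δθ/dt = 0.000000/1.5 = 0.0000
ω = 0 → v = (Δx·cos θ + Δy·sin θ)/dt = 1.0000

v = 1.0000, ω = 0.0000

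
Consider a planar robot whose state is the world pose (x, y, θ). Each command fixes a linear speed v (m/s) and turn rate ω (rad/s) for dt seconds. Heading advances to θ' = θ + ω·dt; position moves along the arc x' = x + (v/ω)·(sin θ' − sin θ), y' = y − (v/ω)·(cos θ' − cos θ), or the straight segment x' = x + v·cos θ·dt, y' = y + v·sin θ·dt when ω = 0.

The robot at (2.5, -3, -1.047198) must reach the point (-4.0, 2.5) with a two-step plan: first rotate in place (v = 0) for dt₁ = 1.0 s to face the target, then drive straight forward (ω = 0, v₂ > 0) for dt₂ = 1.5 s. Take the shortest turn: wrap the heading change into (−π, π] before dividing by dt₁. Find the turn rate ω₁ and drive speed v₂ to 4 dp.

ω₁ = -2.7967, v₂ = 5.6765

heading to target = atan2(2.5−-3, -4−2.5) = 2.4393
Δθ = wrap(2.4393 − -1.0472) = -2.7967; ω₁ = Δθ/dt₁ = -2.7967
distance = √((-4−2.5)² + (2.5−-3)²) = 8.5147; v₂ = distance/dt₂ = 5.6765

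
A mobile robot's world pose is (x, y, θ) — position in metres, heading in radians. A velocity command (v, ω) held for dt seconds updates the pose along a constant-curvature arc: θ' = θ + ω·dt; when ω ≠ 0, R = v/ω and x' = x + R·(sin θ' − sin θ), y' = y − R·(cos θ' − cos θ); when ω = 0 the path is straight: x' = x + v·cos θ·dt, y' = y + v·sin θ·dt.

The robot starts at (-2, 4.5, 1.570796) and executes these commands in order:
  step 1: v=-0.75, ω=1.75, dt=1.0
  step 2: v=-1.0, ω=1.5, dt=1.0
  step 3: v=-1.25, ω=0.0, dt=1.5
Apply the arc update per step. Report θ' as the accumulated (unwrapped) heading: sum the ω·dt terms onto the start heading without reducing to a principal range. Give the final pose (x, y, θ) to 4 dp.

(-1.1540, 6.6704, 4.8208)

step 1: θ'=3.3208 (R=-0.4286) → pose (-1.4950, 4.0783, 3.3208)
step 2: θ'=4.8208 (R=-0.6667) → pose (-0.9511, 4.8064, 4.8208)
step 3: θ'=4.8208 (straight) → pose (-1.1540, 6.6704, 4.8208)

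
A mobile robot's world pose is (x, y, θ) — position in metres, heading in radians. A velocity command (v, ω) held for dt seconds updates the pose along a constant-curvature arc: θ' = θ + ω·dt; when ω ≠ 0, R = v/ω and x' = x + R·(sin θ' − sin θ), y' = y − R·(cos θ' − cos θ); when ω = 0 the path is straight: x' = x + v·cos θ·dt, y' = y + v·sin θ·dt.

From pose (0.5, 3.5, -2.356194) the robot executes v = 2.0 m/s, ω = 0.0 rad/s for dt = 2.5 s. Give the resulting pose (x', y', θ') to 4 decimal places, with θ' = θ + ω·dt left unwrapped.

θ' = -2.3562 + 0.0·2.5 = -2.3562
ω = 0 → straight: x' = 0.5 + 2.0·cos(-2.3562)·2.5 = -3.0355
y' = 3.5 + 2.0·sin(-2.3562)·2.5 = -0.0355

(-3.0355, -0.0355, -2.3562)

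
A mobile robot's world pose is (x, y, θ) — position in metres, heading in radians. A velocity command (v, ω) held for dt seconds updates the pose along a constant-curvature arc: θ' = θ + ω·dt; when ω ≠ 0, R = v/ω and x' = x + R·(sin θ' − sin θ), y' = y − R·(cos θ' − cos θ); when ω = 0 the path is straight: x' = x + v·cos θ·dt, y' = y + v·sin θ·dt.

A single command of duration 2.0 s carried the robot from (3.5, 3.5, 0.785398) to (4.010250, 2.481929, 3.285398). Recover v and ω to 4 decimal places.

v = -0.7500, ω = 1.2500

Δθ = 3.285398 − 0.785398 = 2.500000
ω = Δθ/dt = 2.500000/2.0 = 1.2500
R = −Δy/(cos θ' − cos θ) = -0.6000
v = R·ω = -0.6000·1.2500 = -0.7500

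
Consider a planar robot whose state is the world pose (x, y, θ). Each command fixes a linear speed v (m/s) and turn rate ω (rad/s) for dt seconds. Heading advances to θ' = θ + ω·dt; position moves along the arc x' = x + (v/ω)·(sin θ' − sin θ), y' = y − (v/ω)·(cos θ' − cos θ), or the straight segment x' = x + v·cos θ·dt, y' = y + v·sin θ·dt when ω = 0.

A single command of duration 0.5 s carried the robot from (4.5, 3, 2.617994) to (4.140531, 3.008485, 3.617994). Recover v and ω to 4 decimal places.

v = 0.7500, ω = 2.0000

Δθ = 3.617994 − 2.617994 = 1.000000
ω = Δθ/dt = 1.000000/0.5 = 2.0000
R = Δx/(sin θ' − sin θ) = 0.3750
v = R·ω = 0.3750·2.0000 = 0.7500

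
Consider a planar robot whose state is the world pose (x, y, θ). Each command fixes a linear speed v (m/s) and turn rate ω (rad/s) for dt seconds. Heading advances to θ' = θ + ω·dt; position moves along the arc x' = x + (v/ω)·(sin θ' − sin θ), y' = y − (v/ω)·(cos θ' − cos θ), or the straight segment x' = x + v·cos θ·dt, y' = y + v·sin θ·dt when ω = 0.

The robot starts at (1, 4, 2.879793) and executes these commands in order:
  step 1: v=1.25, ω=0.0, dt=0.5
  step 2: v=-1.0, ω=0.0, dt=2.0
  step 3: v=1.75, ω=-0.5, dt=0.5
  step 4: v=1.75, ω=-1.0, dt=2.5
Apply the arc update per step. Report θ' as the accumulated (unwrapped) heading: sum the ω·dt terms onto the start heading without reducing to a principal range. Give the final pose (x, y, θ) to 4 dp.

step 1: θ'=2.8798 (straight) → pose (0.3963, 4.1618, 2.8798)
step 2: θ'=2.8798 (straight) → pose (2.3281, 3.6441, 2.8798)
step 3: θ'=2.6298 (R=-3.5000) → pose (1.5199, 3.9733, 2.6298)
step 4: θ'=0.1298 (R=-1.7500) → pose (2.1505, 7.2344, 0.1298)

(2.1505, 7.2344, 0.1298)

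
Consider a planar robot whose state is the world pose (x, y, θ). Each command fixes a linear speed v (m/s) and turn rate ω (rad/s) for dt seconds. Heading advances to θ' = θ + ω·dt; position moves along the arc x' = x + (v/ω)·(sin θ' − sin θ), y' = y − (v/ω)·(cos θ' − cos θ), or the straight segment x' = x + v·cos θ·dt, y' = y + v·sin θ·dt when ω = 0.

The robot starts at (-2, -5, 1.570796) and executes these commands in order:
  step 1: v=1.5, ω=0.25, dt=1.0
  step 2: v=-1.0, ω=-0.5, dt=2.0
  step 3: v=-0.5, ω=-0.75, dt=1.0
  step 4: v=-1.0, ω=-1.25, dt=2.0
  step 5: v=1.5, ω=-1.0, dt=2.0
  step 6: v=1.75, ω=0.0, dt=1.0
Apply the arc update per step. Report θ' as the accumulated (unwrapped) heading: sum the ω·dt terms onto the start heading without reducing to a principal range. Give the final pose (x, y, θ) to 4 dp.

step 1: θ'=1.8208 (R=6.0000) → pose (-2.1865, -3.5156, 1.8208)
step 2: θ'=0.8208 (R=2.0000) → pose (-2.6610, -5.3737, 0.8208)
step 3: θ'=0.0708 (R=0.6667) → pose (-3.1016, -5.5842, 0.0708)
step 4: θ'=-2.4292 (R=0.8000) → pose (-3.6811, -4.1808, -2.4292)
step 5: θ'=-4.4292 (R=-1.5000) → pose (-6.1018, -3.4647, -4.4292)
step 6: θ'=-4.4292 (straight) → pose (-6.5908, -1.7844, -4.4292)

(-6.5908, -1.7844, -4.4292)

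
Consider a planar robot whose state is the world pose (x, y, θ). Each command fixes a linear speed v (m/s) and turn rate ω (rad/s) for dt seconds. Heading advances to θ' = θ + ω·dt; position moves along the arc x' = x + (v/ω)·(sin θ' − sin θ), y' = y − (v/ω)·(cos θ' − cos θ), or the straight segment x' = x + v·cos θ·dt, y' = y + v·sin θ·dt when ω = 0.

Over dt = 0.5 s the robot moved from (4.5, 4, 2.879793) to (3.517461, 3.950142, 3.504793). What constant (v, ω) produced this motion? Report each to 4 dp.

v = 2.0000, ω = 1.2500

Δθ = 3.504793 − 2.879793 = 0.625000
ω = Δθ/dt = 0.625000/0.5 = 1.2500
R = Δx/(sin θ' − sin θ) = 1.6000
v = R·ω = 1.6000·1.2500 = 2.0000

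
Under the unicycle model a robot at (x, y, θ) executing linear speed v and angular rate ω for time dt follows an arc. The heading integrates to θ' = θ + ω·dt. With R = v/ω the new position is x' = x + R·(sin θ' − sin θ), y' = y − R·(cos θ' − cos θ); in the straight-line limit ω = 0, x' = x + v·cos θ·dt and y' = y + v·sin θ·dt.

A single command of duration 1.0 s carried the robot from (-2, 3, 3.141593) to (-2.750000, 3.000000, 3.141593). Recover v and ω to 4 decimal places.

Δθ = 3.141593 − 3.141593 = 0.000000
ω = Δθ/dt = 0.000000/1.0 = 0.0000
ω = 0 → v = (Δx·cos θ + Δy·sin θ)/dt = 0.7500

v = 0.7500, ω = 0.0000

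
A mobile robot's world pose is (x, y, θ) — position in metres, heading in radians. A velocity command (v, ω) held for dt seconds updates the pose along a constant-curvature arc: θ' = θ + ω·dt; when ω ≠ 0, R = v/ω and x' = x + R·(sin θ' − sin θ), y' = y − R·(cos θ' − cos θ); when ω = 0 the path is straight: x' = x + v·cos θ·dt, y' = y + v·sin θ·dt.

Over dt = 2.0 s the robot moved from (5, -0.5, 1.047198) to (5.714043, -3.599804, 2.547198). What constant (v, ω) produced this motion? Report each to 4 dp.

v = -1.7500, ω = 0.7500

Δθ = 2.547198 − 1.047198 = 1.500000
ω = Δθ/dt = 1.500000/2.0 = 0.7500
R = −Δy/(cos θ' − cos θ) = -2.3333
v = R·ω = -2.3333·0.7500 = -1.7500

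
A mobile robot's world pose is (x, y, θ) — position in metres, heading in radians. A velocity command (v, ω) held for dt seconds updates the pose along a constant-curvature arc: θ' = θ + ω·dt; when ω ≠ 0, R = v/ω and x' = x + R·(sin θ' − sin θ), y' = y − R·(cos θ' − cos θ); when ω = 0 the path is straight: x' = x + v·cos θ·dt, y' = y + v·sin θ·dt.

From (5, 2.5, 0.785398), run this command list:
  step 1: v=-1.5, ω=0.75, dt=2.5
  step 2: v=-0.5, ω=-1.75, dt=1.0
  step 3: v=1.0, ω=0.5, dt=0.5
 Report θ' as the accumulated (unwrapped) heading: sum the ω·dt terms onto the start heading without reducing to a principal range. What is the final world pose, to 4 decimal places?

step 1: θ'=2.6604 (R=-2.0000) → pose (5.4885, -0.6871, 2.6604)
step 2: θ'=0.9104 (R=0.2857) → pose (5.5819, -1.1156, 0.9104)
step 3: θ'=1.1604 (R=2.0000) → pose (5.8364, -0.6867, 1.1604)

(5.8364, -0.6867, 1.1604)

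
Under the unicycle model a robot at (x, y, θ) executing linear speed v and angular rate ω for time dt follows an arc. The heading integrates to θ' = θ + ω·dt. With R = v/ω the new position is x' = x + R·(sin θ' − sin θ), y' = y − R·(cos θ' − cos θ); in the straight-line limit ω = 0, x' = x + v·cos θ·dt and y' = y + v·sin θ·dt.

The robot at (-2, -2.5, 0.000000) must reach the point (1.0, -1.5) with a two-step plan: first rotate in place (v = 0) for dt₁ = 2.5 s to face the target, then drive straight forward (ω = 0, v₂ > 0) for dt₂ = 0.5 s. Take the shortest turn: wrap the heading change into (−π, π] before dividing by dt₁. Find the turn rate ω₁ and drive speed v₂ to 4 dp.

ω₁ = 0.1287, v₂ = 6.3246

heading to target = atan2(-1.5−-2.5, 1−-2) = 0.3218
Δθ = wrap(0.3218 − 0.0000) = 0.3218; ω₁ = Δθ/dt₁ = 0.1287
distance = √((1−-2)² + (-1.5−-2.5)²) = 3.1623; v₂ = distance/dt₂ = 6.3246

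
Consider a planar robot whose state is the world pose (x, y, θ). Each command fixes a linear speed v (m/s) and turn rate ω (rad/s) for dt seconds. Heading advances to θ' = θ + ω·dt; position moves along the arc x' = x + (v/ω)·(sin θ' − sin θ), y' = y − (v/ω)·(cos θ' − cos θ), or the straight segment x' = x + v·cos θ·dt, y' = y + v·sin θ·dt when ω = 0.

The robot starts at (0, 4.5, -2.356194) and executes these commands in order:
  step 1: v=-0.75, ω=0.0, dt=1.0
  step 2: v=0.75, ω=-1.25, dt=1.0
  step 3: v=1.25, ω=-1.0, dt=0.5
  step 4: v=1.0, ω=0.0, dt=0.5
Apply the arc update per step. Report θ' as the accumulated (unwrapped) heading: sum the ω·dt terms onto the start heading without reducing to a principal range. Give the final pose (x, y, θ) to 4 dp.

(-0.9148, 5.7344, -4.1062)

step 1: θ'=-2.3562 (straight) → pose (0.5303, 5.0303, -2.3562)
step 2: θ'=-3.6062 (R=-0.6000) → pose (-0.1628, 4.9182, -3.6062)
step 3: θ'=-4.1062 (R=-1.2500) → pose (-0.6300, 5.3235, -4.1062)
step 4: θ'=-4.1062 (straight) → pose (-0.9148, 5.7344, -4.1062)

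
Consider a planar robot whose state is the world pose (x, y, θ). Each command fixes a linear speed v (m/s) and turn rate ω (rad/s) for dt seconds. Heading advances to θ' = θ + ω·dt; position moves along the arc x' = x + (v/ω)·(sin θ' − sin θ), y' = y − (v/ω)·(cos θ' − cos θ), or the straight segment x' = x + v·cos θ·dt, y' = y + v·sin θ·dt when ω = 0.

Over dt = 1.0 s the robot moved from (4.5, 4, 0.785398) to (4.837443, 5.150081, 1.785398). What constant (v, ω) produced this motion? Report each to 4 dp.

v = 1.2500, ω = 1.0000

Δθ = 1.785398 − 0.785398 = 1.000000
ω = Δθ/dt = 1.000000/1.0 = 1.0000
R = −Δy/(cos θ' − cos θ) = 1.2500
v = R·ω = 1.2500·1.0000 = 1.2500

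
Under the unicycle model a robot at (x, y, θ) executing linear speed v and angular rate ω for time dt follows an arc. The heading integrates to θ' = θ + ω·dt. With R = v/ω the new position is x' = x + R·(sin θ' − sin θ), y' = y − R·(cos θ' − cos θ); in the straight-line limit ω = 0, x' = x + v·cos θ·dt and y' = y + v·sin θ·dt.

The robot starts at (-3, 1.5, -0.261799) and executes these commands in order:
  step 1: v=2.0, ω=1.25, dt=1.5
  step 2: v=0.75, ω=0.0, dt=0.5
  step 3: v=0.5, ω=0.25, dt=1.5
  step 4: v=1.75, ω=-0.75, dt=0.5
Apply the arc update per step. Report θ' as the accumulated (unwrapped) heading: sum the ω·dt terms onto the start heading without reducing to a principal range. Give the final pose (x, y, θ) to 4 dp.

step 1: θ'=1.6132 (R=1.6000) → pose (-0.9873, 3.1133, 1.6132)
step 2: θ'=1.6132 (straight) → pose (-1.0032, 3.4880, 1.6132)
step 3: θ'=1.9882 (R=2.0000) → pose (-1.1731, 4.2140, 1.9882)
step 4: θ'=1.6132 (R=-2.3333) → pose (-1.3714, 5.0610, 1.6132)

(-1.3714, 5.0610, 1.6132)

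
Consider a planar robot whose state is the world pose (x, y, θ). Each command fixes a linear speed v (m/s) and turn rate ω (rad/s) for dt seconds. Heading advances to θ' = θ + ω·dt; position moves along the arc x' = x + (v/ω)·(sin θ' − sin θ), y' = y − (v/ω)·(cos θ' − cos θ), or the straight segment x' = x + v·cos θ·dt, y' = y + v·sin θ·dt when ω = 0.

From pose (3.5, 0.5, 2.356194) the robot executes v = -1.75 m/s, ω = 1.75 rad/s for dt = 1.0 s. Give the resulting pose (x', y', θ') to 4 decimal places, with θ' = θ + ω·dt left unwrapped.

θ' = 2.3562 + 1.75·1.0 = 4.1062
R = v/ω = -1.75/1.75 = -1.0000
x' = 3.5 + -1.0000·(sin 4.1062 − sin 2.3562) = 5.0289
y' = 0.5 − -1.0000·(cos 4.1062 − cos 2.3562) = 0.6374

(5.0289, 0.6374, 4.1062)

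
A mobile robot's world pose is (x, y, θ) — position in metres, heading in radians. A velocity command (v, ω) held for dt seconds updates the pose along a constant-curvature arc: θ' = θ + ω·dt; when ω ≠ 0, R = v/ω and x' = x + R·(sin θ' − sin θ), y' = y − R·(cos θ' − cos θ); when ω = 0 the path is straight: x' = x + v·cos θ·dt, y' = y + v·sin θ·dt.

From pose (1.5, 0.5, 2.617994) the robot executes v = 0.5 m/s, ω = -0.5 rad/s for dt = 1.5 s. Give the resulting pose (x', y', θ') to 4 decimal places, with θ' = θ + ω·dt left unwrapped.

(1.0438, 1.0732, 1.8680)

θ' = 2.6180 + -0.5·1.5 = 1.8680
R = v/ω = 0.5/-0.5 = -1.0000
x' = 1.5 + -1.0000·(sin 1.8680 − sin 2.6180) = 1.0438
y' = 0.5 − -1.0000·(cos 1.8680 − cos 2.6180) = 1.0732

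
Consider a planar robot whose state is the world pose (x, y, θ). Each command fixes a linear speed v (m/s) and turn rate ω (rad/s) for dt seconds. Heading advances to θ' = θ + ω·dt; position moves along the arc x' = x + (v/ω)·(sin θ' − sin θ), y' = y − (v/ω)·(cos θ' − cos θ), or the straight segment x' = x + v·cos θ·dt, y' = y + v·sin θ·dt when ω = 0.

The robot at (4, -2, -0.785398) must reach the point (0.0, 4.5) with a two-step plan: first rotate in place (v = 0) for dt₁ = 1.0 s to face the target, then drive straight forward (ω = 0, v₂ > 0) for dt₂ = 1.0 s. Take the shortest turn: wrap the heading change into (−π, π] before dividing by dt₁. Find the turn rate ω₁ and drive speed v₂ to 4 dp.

ω₁ = 2.9078, v₂ = 7.6322

heading to target = atan2(4.5−-2, 0−4) = 2.1225
Δθ = wrap(2.1225 − -0.7854) = 2.9078; ω₁ = Δθ/dt₁ = 2.9078
distance = √((0−4)² + (4.5−-2)²) = 7.6322; v₂ = distance/dt₂ = 7.6322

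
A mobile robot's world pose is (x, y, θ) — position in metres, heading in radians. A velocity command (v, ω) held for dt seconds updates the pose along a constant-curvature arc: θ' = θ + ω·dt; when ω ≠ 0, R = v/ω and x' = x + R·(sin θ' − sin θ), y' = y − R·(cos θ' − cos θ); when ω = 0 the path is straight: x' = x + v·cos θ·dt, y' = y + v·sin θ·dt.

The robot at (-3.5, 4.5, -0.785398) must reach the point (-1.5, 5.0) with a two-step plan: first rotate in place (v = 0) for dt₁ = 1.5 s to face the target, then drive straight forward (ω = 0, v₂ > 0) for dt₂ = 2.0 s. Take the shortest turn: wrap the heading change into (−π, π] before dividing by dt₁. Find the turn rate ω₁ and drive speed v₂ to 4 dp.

ω₁ = 0.6869, v₂ = 1.0308

heading to target = atan2(5−4.5, -1.5−-3.5) = 0.2450
Δθ = wrap(0.2450 − -0.7854) = 1.0304; ω₁ = Δθ/dt₁ = 0.6869
distance = √((-1.5−-3.5)² + (5−4.5)²) = 2.0616; v₂ = distance/dt₂ = 1.0308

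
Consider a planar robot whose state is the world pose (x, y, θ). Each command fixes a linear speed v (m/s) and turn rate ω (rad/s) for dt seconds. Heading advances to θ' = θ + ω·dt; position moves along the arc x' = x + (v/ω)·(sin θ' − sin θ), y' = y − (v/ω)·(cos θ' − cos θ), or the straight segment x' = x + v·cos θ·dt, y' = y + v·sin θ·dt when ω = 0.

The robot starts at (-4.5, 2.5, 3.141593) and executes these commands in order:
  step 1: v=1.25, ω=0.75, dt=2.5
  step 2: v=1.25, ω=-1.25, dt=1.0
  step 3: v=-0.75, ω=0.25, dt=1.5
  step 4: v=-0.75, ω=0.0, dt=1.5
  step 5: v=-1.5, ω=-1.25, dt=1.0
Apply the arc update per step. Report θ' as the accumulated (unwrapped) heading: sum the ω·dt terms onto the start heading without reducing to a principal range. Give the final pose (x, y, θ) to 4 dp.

(-3.7755, 1.4966, 2.8916)

step 1: θ'=5.0166 (R=1.6667) → pose (-6.0901, 0.3341, 5.0166)
step 2: θ'=3.7666 (R=-1.0000) → pose (-6.4591, -0.7764, 3.7666)
step 3: θ'=4.1416 (R=-3.0000) → pose (-5.6900, 0.0356, 4.1416)
step 4: θ'=4.1416 (straight) → pose (-5.0822, 0.9823, 4.1416)
step 5: θ'=2.8916 (R=1.2000) → pose (-3.7755, 1.4966, 2.8916)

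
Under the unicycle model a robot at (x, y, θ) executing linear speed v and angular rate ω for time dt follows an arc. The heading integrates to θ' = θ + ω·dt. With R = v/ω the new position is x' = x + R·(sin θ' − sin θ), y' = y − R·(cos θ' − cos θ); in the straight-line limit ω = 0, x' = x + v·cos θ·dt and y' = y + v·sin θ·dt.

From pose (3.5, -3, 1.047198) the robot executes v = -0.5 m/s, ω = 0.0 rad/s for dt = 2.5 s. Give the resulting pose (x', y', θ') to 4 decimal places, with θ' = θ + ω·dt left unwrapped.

θ' = 1.0472 + 0.0·2.5 = 1.0472
ω = 0 → straight: x' = 3.5 + -0.5·cos(1.0472)·2.5 = 2.8750
y' = -3 + -0.5·sin(1.0472)·2.5 = -4.0825

(2.8750, -4.0825, 1.0472)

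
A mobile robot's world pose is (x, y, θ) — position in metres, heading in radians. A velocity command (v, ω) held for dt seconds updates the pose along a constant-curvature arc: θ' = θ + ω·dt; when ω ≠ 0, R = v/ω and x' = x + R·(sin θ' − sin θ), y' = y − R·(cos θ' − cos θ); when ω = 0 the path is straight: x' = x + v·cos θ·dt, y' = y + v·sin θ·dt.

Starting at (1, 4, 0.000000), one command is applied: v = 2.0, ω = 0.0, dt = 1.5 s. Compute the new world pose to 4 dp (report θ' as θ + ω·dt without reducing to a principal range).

(4.0000, 4.0000, 0.0000)

θ' = 0.0000 + 0.0·1.5 = 0.0000
ω = 0 → straight: x' = 1 + 2.0·cos(0.0000)·1.5 = 4.0000
y' = 4 + 2.0·sin(0.0000)·1.5 = 4.0000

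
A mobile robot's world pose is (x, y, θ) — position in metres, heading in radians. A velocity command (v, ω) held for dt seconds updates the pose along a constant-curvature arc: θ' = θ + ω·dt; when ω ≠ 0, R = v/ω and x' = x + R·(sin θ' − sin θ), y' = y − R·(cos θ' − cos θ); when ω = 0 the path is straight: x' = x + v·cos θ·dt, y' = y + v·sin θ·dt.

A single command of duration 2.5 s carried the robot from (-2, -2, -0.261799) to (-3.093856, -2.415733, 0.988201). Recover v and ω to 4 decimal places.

v = -0.5000, ω = 0.5000

Δθ = 0.988201 − -0.261799 = 1.250000
ω = Δθ/dt = 1.250000/2.5 = 0.5000
R = Δx/(sin θ' − sin θ) = -1.0000
v = R·ω = -1.0000·0.5000 = -0.5000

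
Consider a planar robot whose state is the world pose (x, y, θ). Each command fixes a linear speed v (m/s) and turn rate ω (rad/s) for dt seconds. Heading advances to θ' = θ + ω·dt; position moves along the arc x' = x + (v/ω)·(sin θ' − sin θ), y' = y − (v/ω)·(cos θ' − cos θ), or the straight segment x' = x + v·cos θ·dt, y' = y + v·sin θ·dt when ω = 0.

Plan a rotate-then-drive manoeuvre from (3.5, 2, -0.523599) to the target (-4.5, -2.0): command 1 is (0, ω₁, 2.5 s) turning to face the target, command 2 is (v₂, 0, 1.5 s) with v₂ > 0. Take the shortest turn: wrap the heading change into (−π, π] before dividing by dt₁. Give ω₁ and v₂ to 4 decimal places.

heading to target = atan2(-2−2, -4.5−3.5) = -2.6779
Δθ = wrap(-2.6779 − -0.5236) = -2.1543; ω₁ = Δθ/dt₁ = -0.8617
distance = √((-4.5−3.5)² + (-2−2)²) = 8.9443; v₂ = distance/dt₂ = 5.9628

ω₁ = -0.8617, v₂ = 5.9628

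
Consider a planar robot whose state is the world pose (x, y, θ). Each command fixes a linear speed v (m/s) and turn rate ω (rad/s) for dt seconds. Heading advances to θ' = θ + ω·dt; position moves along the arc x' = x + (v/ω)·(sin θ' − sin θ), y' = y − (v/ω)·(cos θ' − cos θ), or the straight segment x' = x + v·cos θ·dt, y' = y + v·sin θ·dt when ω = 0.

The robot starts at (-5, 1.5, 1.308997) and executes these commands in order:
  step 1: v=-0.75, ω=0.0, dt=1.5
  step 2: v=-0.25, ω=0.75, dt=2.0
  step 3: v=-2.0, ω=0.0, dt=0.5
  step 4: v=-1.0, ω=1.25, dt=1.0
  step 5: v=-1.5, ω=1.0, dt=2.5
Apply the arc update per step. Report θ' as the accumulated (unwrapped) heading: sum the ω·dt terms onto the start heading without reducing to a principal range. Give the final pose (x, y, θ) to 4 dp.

step 1: θ'=1.3090 (straight) → pose (-5.2912, 0.4133, 1.3090)
step 2: θ'=2.8090 (R=-0.3333) → pose (-5.0780, 0.0120, 2.8090)
step 3: θ'=2.8090 (straight) → pose (-4.1328, -0.3145, 2.8090)
step 4: θ'=4.0590 (R=-0.8000) → pose (-3.2364, -0.0447, 4.0590)
step 5: θ'=6.5590 (R=-1.5000) → pose (-4.8359, 2.3105, 6.5590)

(-4.8359, 2.3105, 6.5590)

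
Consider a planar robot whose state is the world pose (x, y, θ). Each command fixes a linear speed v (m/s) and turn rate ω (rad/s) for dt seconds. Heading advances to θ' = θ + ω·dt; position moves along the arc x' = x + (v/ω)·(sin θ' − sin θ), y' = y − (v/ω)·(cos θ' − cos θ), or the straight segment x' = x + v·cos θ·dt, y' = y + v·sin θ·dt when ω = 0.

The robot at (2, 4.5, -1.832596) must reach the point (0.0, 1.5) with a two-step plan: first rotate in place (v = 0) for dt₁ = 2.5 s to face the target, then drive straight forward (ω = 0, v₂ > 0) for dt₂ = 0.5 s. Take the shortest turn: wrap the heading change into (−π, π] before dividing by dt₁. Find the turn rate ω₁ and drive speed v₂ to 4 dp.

heading to target = atan2(1.5−4.5, 0−2) = -2.1588
Δθ = wrap(-2.1588 − -1.8326) = -0.3262; ω₁ = Δθ/dt₁ = -0.1305
distance = √((0−2)² + (1.5−4.5)²) = 3.6056; v₂ = distance/dt₂ = 7.2111

ω₁ = -0.1305, v₂ = 7.2111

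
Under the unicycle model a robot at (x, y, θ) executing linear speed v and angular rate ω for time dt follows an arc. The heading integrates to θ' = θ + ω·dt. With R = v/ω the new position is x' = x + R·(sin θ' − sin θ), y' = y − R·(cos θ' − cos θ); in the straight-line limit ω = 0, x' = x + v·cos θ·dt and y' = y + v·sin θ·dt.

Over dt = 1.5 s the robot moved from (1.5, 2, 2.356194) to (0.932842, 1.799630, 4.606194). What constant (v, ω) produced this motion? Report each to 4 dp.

Δθ = 4.606194 − 2.356194 = 2.250000
ω = Δθ/dt = 2.250000/1.5 = 1.5000
R = Δx/(sin θ' − sin θ) = 0.3333
v = R·ω = 0.3333·1.5000 = 0.5000

v = 0.5000, ω = 1.5000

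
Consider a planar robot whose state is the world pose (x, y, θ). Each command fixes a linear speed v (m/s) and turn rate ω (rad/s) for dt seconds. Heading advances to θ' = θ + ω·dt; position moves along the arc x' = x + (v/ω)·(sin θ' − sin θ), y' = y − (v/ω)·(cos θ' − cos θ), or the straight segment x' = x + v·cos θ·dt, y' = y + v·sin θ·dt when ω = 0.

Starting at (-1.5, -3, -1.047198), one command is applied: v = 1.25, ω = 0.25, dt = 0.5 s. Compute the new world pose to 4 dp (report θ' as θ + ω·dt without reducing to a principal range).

(-1.1545, -3.5204, -0.9222)

θ' = -1.0472 + 0.25·0.5 = -0.9222
R = v/ω = 1.25/0.25 = 5.0000
x' = -1.5 + 5.0000·(sin -0.9222 − sin -1.0472) = -1.1545
y' = -3 − 5.0000·(cos -0.9222 − cos -1.0472) = -3.5204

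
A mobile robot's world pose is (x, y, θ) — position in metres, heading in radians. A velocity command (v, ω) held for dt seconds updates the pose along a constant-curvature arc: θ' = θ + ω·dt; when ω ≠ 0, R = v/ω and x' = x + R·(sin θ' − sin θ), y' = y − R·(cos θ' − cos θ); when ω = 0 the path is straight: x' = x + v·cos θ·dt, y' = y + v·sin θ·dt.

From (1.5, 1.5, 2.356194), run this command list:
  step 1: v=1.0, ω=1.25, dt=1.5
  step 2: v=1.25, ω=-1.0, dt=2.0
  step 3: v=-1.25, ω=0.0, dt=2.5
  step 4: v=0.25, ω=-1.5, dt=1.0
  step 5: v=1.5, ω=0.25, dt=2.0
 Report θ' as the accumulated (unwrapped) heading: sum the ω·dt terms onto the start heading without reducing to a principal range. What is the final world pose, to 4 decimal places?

step 1: θ'=4.2312 (R=0.8000) → pose (0.2252, 1.3046, 4.2312)
step 2: θ'=2.2312 (R=-1.2500) → pose (-1.8701, 1.1163, 2.2312)
step 3: θ'=2.2312 (straight) → pose (0.0469, -1.3516, 2.2312)
step 4: θ'=0.7312 (R=-0.1667) → pose (0.0672, -1.1253, 0.7312)
step 5: θ'=1.2312 (R=6.0000) → pose (1.7180, 1.3423, 1.2312)

(1.7180, 1.3423, 1.2312)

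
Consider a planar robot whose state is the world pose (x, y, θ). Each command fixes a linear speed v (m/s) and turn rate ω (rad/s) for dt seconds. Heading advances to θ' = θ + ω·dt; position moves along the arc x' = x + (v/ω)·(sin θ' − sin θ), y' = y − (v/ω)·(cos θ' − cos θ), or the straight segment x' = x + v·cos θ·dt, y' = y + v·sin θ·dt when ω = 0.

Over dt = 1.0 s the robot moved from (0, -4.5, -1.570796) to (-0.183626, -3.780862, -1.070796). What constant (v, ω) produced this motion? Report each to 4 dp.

Δθ = -1.070796 − -1.570796 = 0.500000
ω = Δθ/dt = 0.500000/1.0 = 0.5000
R = −Δy/(cos θ' − cos θ) = -1.5000
v = R·ω = -1.5000·0.5000 = -0.7500

v = -0.7500, ω = 0.5000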